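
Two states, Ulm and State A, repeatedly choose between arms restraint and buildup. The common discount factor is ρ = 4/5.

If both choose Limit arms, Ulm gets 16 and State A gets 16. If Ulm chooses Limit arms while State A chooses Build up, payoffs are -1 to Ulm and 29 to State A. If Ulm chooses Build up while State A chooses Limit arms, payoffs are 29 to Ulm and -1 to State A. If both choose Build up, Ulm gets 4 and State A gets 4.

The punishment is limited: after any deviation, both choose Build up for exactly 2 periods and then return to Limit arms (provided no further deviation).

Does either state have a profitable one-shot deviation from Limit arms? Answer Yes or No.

No

A one-shot deviation gives 29 now, then 4 for 2 periods, then back to 16.
Gain from deviating: (29−16) today; loss: (16−4) in each of the next 2 periods.
No-deviation condition: (16−4)(ρ+…+ρ^2) ≥ 29−16, i.e. ρ+…+ρ^2 ≥ 13/12.
At ρ = 4/5: ρ+…+ρ^2 = 1.4400 ≥ 1.0833.
So cooperation is sustainable.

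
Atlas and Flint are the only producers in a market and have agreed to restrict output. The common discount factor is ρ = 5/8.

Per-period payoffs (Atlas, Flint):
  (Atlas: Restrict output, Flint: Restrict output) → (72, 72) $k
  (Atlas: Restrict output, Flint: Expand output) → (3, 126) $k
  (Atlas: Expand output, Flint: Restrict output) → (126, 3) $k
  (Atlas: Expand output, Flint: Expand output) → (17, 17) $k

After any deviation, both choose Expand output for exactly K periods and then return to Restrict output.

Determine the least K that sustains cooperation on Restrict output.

2

IC: ρ(1−ρ^K)/(1−ρ) ≥ (126−72)/(72−17) = 54/55.
With ρ = 5/8: need 1 − ρ^K ≥ 54/55·(1−5/8)/(5/8), i.e. ρ^K ≤ 0.4109.
Since (5/8)^1 = 0.6250 and (5/8)^2 = 0.3906, the smallest such K is 2.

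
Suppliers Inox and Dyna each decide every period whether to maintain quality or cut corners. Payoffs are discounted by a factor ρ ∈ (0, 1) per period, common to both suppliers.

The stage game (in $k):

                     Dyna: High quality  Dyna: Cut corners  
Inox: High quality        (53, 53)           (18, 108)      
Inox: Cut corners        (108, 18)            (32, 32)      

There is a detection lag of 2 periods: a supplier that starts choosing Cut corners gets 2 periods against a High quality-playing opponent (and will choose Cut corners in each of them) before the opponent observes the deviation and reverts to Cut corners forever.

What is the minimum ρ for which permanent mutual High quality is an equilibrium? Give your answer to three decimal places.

The best deviation is to choose Cut corners for all 2 undetected periods, earning 108 each, then 32 forever once detected.
Deviation value: 108(1−ρ^2)/(1−ρ) + 32ρ^2/(1−ρ); cooperation value: 53/(1−ρ).
IC: 53 ≥ 108(1−ρ^2) + 32ρ^2 = 108 − 76ρ^2.
So ρ^2 ≥ 55/76, giving ρ ≥ (55/76)^(1/2) ≈ 0.851.

0.851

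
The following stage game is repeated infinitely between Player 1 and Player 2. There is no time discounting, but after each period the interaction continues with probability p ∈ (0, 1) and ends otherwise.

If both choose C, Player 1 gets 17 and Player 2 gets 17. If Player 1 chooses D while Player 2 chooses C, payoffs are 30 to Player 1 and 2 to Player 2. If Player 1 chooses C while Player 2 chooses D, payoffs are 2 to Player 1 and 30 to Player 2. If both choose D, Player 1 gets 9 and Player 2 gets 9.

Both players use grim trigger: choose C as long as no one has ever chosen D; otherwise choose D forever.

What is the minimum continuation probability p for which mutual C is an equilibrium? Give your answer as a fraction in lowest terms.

13/21

With no time discounting, the continuation probability p plays the role of the discount factor.
Grim-trigger IC: 17/(1−p) ≥ 30 + 9p/(1−p) ⇒ p ≥ (30−17)/(30−9) = 13/21.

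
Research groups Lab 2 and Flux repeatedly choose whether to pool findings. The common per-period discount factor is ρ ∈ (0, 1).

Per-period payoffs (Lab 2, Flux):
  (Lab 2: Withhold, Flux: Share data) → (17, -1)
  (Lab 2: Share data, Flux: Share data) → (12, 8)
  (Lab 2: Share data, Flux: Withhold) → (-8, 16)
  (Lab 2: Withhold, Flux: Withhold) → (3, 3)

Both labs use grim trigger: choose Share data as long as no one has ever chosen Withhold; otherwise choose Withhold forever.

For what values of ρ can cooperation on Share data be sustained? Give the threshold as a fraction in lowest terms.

Lab 2's threshold: (17−12)/(17−3) = 5/14.
Flux's threshold: (16−8)/(16−3) = 8/13.
5/14 < 8/13, so Flux binds and ρ* = 8/13.

8/13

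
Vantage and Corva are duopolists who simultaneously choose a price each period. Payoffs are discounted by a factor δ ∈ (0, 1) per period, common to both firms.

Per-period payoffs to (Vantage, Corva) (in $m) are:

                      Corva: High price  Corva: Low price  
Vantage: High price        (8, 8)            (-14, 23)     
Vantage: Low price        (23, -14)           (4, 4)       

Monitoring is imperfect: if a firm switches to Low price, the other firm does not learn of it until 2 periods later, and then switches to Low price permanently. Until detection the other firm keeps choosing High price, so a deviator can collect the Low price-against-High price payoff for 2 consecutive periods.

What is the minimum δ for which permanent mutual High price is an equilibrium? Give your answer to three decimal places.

0.889

Deviating for the 2 undetected periods gains 23−8 = 15 per period over cooperation, then loses 8−4 = 4 per period forever once punishment starts.
Gain: 15(1 + δ + … + δ^1); loss: 4·δ^2/(1−δ).
No profitable deviation ⇔ 15(1−δ^2) ≤ 4·δ^2, i.e. δ^2 ≥ 15/(15+4) = 15/19.
Hence δ ≥ (15/19)^(1/2) ≈ 0.889.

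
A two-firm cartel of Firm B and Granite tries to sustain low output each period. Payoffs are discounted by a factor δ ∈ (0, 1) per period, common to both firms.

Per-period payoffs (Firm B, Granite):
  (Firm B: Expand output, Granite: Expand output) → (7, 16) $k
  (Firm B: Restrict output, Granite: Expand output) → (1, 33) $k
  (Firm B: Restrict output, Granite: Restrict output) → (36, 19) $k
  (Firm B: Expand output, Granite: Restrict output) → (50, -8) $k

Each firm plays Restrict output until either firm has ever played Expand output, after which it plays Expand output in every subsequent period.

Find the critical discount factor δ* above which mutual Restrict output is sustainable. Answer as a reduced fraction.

14/17

Firm B's threshold: (50−36)/(50−7) = 14/43.
Granite's threshold: (33−19)/(33−16) = 14/17.
14/43 < 14/17, so Granite binds and δ* = 14/17.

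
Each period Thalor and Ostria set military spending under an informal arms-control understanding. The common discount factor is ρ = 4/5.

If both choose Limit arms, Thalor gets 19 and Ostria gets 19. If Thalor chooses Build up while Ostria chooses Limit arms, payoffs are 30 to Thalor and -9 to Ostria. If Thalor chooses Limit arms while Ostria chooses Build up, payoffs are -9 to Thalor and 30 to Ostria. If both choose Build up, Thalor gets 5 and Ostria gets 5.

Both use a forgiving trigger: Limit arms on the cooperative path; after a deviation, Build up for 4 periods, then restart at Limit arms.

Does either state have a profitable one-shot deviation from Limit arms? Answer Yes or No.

Comparing payoff streams over the 5 periods until play realigns: cooperate → 19(1+ρ+…+ρ^4); deviate → 30 + 5(ρ+…+ρ^4).
Cooperation is sustained iff (19−5)(ρ+…+ρ^4) ≥ 30−19.
ρ+…+ρ^4 = 4/5·(1−(4/5)^4)/(1−4/5) = 2.3616, and (30−19)/(19−5) = 0.7857.
2.3616 ≥ 0.7857, so cooperation is sustainable.

No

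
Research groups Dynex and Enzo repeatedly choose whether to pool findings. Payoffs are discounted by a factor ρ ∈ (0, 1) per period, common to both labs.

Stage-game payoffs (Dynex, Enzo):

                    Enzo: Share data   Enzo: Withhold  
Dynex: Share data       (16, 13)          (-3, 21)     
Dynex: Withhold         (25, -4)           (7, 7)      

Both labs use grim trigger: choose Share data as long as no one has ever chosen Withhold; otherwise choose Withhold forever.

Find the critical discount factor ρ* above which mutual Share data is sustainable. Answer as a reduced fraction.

Dynex: cooperation gives 16 each period; deviation gives 25 once then 7 forever.
  16/(1−ρ) ≥ 25 + 7ρ/(1−ρ) ⇒ ρ ≥ 9/18 = 1/2.
Enzo: cooperation gives 13 each period; deviation gives 21 once then 7 forever.
  ρ ≥ 8/14 = 4/7.
Both must hold, so the binding constraint is Enzo's: ρ ≥ 4/7.

4/7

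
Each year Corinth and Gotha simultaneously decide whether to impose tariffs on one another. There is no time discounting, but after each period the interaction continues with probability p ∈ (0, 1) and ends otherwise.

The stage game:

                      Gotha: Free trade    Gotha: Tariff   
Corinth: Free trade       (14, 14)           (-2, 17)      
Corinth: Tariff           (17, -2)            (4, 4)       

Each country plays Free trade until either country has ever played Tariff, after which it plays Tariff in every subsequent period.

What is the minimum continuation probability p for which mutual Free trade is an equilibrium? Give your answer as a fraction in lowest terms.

Expected cooperation value is 14 + p·14 + p²·14 + … = 14/(1−p); deviation gives 17 + p·4/(1−p).
14 ≥ 17(1−p) + 4p ⇒ 13p ≥ 3 ⇒ p ≥ 3/13.

3/13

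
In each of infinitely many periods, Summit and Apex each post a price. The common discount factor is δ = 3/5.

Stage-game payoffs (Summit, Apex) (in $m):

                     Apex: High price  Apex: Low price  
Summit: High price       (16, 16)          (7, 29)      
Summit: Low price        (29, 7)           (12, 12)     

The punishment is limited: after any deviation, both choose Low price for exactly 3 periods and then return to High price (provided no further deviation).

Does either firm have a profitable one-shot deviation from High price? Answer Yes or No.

Yes

A one-shot deviation gives 29 now, then 12 for 3 periods, then back to 16.
Gain from deviating: (29−16) today; loss: (16−12) in each of the next 3 periods.
No-deviation condition: (16−12)(δ+…+δ^3) ≥ 29−16, i.e. δ+…+δ^3 ≥ 13/4.
At δ = 3/5: δ+…+δ^3 = 1.1760 < 3.2500.
So cooperation is not sustainable.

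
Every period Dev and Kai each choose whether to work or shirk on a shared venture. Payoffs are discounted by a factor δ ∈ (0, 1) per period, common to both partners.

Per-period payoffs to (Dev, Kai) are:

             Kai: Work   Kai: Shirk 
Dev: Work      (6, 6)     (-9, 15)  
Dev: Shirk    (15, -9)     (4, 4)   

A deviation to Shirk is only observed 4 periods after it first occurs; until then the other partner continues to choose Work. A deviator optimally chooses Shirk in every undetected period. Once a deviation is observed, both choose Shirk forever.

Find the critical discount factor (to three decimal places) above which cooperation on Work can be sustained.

0.951

Deviating for the 4 undetected periods gains 15−6 = 9 per period over cooperation, then loses 6−4 = 2 per period forever once punishment starts.
Gain: 9(1 + δ + … + δ^3); loss: 2·δ^4/(1−δ).
No profitable deviation ⇔ 9(1−δ^4) ≤ 2·δ^4, i.e. δ^4 ≥ 9/(9+2) = 9/11.
Hence δ ≥ (9/11)^(1/4) ≈ 0.951.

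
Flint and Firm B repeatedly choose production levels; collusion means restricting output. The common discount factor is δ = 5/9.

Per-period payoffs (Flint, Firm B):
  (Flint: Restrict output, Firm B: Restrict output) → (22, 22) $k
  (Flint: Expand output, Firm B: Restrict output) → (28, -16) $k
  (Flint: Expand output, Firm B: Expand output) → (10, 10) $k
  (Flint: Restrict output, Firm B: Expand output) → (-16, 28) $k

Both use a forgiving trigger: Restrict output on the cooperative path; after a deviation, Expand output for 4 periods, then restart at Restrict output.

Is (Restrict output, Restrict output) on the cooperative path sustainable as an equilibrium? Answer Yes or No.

Yes

A one-shot deviation gives 28 now, then 10 for 4 periods, then back to 22.
Gain from deviating: (28−22) today; loss: (22−10) in each of the next 4 periods.
No-deviation condition: (22−10)(δ+…+δ^4) ≥ 28−22, i.e. δ+…+δ^4 ≥ 1/2.
At δ = 5/9: δ+…+δ^4 = 1.1309 ≥ 0.5000.
So cooperation is sustainable.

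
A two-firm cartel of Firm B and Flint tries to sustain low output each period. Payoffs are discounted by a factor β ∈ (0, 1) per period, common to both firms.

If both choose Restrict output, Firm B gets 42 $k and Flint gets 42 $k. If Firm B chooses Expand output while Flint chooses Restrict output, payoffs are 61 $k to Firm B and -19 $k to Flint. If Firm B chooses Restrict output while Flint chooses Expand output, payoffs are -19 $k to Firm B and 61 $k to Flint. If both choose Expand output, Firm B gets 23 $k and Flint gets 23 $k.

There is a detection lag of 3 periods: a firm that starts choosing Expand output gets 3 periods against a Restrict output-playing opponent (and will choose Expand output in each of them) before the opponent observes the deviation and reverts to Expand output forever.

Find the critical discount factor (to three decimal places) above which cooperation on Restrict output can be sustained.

0.794

Deviating for the 3 undetected periods gains 61−42 = 19 per period over cooperation, then loses 42−23 = 19 per period forever once punishment starts.
Gain: 19(1 + β + … + β^2); loss: 19·β^3/(1−β).
No profitable deviation ⇔ 19(1−β^3) ≤ 19·β^3, i.e. β^3 ≥ 19/(19+19) = 1/2.
Hence β ≥ (1/2)^(1/3) ≈ 0.794.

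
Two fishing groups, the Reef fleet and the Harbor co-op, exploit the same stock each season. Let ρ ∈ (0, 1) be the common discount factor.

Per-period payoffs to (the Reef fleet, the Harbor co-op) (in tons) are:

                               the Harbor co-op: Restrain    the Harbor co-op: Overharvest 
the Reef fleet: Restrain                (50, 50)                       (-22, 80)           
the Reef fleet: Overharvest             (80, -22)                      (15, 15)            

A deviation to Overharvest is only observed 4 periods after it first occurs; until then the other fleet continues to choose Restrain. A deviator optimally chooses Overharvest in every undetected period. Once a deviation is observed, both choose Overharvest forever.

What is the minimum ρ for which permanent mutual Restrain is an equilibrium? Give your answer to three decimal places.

0.824

Deviating for the 4 undetected periods gains 80−50 = 30 per period over cooperation, then loses 50−15 = 35 per period forever once punishment starts.
Gain: 30(1 + ρ + … + ρ^3); loss: 35·ρ^4/(1−ρ).
No profitable deviation ⇔ 30(1−ρ^4) ≤ 35·ρ^4, i.e. ρ^4 ≥ 30/(30+35) = 6/13.
Hence ρ ≥ (6/13)^(1/4) ≈ 0.824.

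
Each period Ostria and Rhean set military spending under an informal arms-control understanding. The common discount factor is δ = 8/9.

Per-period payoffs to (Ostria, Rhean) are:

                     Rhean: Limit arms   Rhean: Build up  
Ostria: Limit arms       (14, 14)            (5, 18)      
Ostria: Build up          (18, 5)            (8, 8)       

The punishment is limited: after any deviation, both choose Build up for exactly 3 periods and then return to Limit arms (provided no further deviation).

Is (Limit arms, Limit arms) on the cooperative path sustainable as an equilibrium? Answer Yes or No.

Yes

IC: δ+…+δ^3 ≥ (18−14)/(14−8) = 2/3.
At δ = 8/9: partial sum = 2.3813 ≥ 0.6667. Cooperation sustainable.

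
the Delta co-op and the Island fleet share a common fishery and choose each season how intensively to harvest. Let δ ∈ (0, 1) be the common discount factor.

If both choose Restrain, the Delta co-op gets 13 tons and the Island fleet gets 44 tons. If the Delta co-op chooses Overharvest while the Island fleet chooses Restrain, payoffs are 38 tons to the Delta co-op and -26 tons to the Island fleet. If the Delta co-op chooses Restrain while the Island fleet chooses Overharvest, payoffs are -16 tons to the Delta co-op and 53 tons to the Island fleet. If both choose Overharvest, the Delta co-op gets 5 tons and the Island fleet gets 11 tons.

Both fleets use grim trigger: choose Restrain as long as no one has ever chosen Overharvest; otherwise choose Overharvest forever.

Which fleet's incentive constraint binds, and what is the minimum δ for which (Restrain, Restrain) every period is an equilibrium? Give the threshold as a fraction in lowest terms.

For the Delta co-op: deviation gain 38−13 = 25, per-period punishment loss 13−5 = 8. IC gives δ ≥ 25/33.
For the Island fleet: gain 9, loss 33 per period, so δ ≥ 9/42 = 3/14.
The tighter constraint is the Delta co-op's, so cooperation needs δ ≥ 25/33.

the Delta co-op; δ ≥ 25/33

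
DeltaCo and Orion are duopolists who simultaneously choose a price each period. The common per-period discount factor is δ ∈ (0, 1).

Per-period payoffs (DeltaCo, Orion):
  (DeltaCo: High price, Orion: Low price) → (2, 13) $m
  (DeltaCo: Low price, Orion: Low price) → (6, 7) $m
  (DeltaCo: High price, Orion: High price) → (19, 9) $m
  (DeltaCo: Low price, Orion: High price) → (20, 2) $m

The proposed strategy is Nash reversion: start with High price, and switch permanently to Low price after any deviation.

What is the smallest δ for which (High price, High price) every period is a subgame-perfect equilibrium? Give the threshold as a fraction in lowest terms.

2/3

DeltaCo: cooperation gives 19 each period; deviation gives 20 once then 6 forever.
  19/(1−δ) ≥ 20 + 6δ/(1−δ) ⇒ δ ≥ 1/14.
Orion: cooperation gives 9 each period; deviation gives 13 once then 7 forever.
  δ ≥ 4/6 = 2/3.
Both must hold, so the binding constraint is Orion's: δ ≥ 2/3.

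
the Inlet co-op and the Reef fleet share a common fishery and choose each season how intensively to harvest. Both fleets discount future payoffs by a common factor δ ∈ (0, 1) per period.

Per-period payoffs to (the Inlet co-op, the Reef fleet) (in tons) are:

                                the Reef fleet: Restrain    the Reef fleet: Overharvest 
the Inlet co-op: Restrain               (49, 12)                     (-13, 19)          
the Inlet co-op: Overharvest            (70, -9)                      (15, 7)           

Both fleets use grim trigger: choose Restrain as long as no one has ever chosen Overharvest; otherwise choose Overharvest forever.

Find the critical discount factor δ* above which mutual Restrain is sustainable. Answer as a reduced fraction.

7/12

For the Inlet co-op: deviation gain 70−49 = 21, per-period punishment loss 49−15 = 34. IC gives δ ≥ 21/55.
For the Reef fleet: gain 7, loss 5 per period, so δ ≥ 7/12.
The tighter constraint is the Reef fleet's, so cooperation needs δ ≥ 7/12.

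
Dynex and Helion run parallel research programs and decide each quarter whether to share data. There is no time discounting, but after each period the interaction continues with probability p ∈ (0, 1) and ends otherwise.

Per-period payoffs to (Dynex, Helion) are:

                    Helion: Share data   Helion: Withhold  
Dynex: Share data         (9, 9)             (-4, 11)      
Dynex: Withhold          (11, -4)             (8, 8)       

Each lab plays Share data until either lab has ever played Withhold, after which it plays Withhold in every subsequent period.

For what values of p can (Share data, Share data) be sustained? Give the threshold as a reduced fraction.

With no time discounting, the continuation probability p plays the role of the discount factor.
Grim-trigger IC: 9/(1−p) ≥ 11 + 8p/(1−p) ⇒ p ≥ (11−9)/(11−8) = 2/3.

2/3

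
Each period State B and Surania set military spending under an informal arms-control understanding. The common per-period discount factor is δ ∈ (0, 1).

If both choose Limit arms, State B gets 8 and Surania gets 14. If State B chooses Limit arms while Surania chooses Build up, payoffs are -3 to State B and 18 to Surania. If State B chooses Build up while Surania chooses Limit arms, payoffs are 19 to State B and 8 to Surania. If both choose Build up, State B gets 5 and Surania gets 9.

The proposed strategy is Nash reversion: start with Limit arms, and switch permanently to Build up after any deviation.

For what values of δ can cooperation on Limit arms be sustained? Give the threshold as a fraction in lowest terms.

State B's threshold: (19−8)/(19−5) = 11/14.
Surania's threshold: (18−14)/(18−9) = 4/9.
11/14 > 4/9, so State B binds and δ* = 11/14.

11/14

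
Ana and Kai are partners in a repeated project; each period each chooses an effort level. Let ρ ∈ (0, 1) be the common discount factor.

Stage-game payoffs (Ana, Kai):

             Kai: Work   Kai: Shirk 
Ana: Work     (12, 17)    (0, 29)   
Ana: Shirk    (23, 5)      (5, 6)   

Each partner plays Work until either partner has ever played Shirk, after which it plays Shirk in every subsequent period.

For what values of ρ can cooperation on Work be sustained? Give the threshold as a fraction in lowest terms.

For Ana: deviation gain 23−12 = 11, per-period punishment loss 12−5 = 7. IC gives ρ ≥ 11/18.
For Kai: gain 12, loss 11 per period, so ρ ≥ 12/23.
The tighter constraint is Ana's, so cooperation needs ρ ≥ 11/18.

11/18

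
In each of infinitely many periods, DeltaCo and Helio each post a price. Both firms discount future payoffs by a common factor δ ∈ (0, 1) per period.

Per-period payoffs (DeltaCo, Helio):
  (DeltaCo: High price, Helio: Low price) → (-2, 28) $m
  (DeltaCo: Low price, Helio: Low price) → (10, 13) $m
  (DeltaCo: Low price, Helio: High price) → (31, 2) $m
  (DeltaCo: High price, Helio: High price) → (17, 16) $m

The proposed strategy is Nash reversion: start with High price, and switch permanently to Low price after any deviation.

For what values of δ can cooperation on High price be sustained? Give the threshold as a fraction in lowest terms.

4/5

DeltaCo's threshold: (31−17)/(31−10) = 2/3.
Helio's threshold: (28−16)/(28−13) = 4/5.
2/3 < 4/5, so Helio binds and δ* = 4/5.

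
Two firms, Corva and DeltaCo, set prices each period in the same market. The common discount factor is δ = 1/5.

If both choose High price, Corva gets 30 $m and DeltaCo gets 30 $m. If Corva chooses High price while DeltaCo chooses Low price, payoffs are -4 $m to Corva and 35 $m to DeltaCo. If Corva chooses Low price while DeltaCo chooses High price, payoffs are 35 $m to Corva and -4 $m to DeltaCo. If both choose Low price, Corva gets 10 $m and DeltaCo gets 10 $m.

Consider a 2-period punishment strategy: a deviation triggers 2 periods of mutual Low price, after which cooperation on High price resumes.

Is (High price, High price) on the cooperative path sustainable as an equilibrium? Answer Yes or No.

No

IC: δ+…+δ^2 ≥ (35−30)/(30−10) = 1/4.
At δ = 1/5: partial sum = 0.2400 < 0.2500. Cooperation not sustainable.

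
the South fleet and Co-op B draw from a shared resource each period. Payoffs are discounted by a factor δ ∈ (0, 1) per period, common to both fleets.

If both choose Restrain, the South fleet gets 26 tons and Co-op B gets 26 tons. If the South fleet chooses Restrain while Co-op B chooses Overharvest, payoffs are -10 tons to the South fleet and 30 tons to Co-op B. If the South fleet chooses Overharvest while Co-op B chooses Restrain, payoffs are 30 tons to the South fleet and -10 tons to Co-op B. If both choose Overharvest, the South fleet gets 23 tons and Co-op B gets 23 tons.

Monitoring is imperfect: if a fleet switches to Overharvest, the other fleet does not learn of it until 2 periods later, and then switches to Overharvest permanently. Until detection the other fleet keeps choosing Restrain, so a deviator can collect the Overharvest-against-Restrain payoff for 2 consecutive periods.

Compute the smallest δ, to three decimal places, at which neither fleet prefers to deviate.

Deviating for the 2 undetected periods gains 30−26 = 4 per period over cooperation, then loses 26−23 = 3 per period forever once punishment starts.
Gain: 4(1 + δ + … + δ^1); loss: 3·δ^2/(1−δ).
No profitable deviation ⇔ 4(1−δ^2) ≤ 3·δ^2, i.e. δ^2 ≥ 4/(4+3) = 4/7.
Hence δ ≥ (4/7)^(1/2) ≈ 0.756.

0.756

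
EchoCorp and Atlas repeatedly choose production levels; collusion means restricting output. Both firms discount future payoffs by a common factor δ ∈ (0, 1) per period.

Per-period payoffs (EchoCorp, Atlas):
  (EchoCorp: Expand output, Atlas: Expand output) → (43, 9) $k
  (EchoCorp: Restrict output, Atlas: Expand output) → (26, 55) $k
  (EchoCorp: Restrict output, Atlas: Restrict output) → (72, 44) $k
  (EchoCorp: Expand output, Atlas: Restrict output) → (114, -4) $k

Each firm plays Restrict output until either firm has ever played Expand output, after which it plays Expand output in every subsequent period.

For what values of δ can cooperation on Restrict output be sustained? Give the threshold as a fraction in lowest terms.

For EchoCorp: deviation gain 114−72 = 42, per-period punishment loss 72−43 = 29. IC gives δ ≥ 42/71.
For Atlas: gain 11, loss 35 per period, so δ ≥ 11/46.
The tighter constraint is EchoCorp's, so cooperation needs δ ≥ 42/71.

42/71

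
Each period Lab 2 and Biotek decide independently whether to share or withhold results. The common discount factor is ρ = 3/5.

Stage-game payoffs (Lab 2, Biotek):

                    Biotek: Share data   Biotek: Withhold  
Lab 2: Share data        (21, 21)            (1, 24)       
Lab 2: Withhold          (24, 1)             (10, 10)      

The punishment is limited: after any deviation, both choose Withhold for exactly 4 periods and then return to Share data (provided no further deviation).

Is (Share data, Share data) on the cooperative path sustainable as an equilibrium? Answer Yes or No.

Yes

IC: ρ+…+ρ^4 ≥ (24−21)/(21−10) = 3/11.
At ρ = 3/5: partial sum = 1.3056 ≥ 0.2727. Cooperation sustainable.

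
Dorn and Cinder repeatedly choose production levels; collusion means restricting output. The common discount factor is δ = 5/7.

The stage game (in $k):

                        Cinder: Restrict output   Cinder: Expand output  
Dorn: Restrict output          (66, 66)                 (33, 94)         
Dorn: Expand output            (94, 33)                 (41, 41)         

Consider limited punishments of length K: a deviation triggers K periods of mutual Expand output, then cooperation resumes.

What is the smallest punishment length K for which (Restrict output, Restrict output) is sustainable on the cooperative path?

Need Σ_{k=1}^{K} δ^k ≥ (94−66)/(66−41) = 1.1200 at δ = 5/7.
At K = 1 the sum is 0.7143 < 1.1200; at K = 2 it is 1.2245 ≥ 1.1200.
So the minimum punishment length is K = 2.

2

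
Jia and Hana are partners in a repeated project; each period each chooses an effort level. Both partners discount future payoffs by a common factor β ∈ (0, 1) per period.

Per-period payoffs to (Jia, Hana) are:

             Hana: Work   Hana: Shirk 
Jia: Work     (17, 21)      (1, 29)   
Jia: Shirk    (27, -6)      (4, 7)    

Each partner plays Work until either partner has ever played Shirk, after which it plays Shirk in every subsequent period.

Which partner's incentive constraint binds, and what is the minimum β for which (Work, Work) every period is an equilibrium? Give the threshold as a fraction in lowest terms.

For Jia: deviation gain 27−17 = 10, per-period punishment loss 17−4 = 13. IC gives β ≥ 10/23.
For Hana: gain 8, loss 14 per period, so β ≥ 8/22 = 4/11.
The tighter constraint is Jia's, so cooperation needs β ≥ 10/23.

Jia; β ≥ 10/23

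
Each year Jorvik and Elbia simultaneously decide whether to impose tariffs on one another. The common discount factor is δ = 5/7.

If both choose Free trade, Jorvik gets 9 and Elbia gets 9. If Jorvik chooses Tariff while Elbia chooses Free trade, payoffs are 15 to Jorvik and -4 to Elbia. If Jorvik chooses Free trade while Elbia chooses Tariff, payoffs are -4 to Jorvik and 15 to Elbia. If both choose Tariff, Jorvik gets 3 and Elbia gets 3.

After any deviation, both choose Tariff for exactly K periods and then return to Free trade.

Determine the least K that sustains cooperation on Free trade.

No profitable deviation requires (9−3)(δ+…+δ^K) ≥ 15−9, i.e. δ+…+δ^K ≥ 1 ≈ 1.0000.
With δ = 5/7, the partial sums are K=1: 0.7143, K=2: 1.2245.
K = 2 is the first length at which the sum reaches 1.0000.

2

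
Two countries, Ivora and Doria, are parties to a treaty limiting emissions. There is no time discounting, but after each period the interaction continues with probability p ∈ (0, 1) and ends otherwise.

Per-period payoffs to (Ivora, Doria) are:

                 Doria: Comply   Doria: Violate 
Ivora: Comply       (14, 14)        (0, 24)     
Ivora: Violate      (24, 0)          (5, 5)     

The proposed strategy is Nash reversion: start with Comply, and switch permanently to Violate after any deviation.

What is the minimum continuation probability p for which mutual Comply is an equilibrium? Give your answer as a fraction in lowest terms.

10/19

With no time discounting, the continuation probability p plays the role of the discount factor.
Grim-trigger IC: 14/(1−p) ≥ 24 + 5p/(1−p) ⇒ p ≥ (24−14)/(24−5) = 10/19.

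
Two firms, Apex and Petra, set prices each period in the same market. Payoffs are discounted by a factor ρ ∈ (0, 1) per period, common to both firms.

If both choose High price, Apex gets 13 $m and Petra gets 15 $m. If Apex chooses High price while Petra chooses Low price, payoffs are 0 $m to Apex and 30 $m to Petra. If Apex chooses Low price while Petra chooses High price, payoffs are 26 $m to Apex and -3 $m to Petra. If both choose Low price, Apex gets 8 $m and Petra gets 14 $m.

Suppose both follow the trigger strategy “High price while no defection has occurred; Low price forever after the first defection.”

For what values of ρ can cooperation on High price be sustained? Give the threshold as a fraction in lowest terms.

For Apex: deviation gain 26−13 = 13, per-period punishment loss 13−8 = 5. IC gives ρ ≥ 13/18.
For Petra: gain 15, loss 1 per period, so ρ ≥ 15/16.
The tighter constraint is Petra's, so cooperation needs ρ ≥ 15/16.

15/16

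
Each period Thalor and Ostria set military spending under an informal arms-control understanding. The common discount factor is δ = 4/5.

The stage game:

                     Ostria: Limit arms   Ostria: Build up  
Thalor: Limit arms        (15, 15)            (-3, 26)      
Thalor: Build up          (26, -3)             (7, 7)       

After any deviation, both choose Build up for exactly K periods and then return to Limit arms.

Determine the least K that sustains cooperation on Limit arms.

IC: δ(1−δ^K)/(1−δ) ≥ (26−15)/(15−7) = 11/8.
With δ = 4/5: need 1 − δ^K ≥ 11/8·(1−4/5)/(4/5), i.e. δ^K ≤ 0.6562.
Since (4/5)^1 = 0.8000 and (4/5)^2 = 0.6400, the smallest such K is 2.

2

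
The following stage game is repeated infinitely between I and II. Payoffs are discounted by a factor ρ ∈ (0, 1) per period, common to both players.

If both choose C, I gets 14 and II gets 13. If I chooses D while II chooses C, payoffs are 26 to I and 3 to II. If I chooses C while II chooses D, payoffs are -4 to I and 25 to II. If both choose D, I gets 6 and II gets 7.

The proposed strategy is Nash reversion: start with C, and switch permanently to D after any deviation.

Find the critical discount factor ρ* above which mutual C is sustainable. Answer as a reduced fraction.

2/3

I's threshold: (26−14)/(26−6) = 3/5.
II's threshold: (25−13)/(25−7) = 2/3.
3/5 < 2/3, so II binds and ρ* = 2/3.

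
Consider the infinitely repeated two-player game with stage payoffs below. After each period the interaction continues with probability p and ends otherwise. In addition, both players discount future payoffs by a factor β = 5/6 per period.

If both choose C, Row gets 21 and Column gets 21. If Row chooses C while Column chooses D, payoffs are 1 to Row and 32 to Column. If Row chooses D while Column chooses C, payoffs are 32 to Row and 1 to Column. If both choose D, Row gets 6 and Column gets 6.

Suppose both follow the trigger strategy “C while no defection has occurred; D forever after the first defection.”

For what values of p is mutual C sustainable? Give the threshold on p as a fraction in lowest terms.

33/65

Expected continuation weight on next period's payoff is β·p = 5/6·p, which plays the role of the discount factor.
Cooperation requires 5/6·p ≥ (32−21)/(32−6) = 11/26, hence p ≥ 33/65.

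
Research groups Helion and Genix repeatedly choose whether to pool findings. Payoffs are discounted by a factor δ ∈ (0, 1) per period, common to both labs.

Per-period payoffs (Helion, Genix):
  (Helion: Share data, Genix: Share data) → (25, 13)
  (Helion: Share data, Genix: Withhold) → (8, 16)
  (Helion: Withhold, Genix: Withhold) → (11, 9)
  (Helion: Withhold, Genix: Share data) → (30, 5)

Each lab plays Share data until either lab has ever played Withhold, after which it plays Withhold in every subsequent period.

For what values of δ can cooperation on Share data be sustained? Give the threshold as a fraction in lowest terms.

Helion: cooperation gives 25 each period; deviation gives 30 once then 11 forever.
  25/(1−δ) ≥ 30 + 11δ/(1−δ) ⇒ δ ≥ 5/19.
Genix: cooperation gives 13 each period; deviation gives 16 once then 9 forever.
  δ ≥ 3/7.
Both must hold, so the binding constraint is Genix's: δ ≥ 3/7.

3/7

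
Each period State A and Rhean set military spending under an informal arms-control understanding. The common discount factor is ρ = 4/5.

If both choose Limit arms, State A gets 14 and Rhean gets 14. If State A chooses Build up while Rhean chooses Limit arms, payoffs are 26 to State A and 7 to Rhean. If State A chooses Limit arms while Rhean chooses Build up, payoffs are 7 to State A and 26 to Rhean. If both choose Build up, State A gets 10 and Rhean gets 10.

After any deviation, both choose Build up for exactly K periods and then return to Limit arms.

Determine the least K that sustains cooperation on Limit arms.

7

Need Σ_{k=1}^{K} ρ^k ≥ (26−14)/(14−10) = 3.0000 at ρ = 4/5.
At K = 6 the sum is 2.9514 < 3.0000; at K = 7 it is 3.1611 ≥ 3.0000.
So the minimum punishment length is K = 7.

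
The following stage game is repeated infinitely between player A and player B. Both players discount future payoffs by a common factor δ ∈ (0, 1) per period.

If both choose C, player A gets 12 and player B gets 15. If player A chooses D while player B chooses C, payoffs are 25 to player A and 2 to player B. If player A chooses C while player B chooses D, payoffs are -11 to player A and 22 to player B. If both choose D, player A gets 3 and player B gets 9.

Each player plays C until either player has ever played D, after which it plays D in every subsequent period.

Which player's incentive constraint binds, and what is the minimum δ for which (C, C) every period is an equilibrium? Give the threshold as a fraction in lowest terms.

player A; δ ≥ 13/22

player A: cooperation gives 12 each period; deviation gives 25 once then 3 forever.
  12/(1−δ) ≥ 25 + 3δ/(1−δ) ⇒ δ ≥ 13/22.
player B: cooperation gives 15 each period; deviation gives 22 once then 9 forever.
  δ ≥ 7/13.
Both must hold, so the binding constraint is player A's: δ ≥ 13/22.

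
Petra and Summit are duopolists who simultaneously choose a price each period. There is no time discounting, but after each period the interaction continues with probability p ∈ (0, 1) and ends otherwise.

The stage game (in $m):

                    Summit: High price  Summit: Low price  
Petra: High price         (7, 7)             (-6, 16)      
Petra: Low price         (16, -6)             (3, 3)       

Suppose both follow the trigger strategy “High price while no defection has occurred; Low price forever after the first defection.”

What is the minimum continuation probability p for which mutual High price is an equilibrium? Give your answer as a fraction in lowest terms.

9/13

With no time discounting, the continuation probability p plays the role of the discount factor.
Grim-trigger IC: 7/(1−p) ≥ 16 + 3p/(1−p) ⇒ p ≥ (16−7)/(16−3) = 9/13.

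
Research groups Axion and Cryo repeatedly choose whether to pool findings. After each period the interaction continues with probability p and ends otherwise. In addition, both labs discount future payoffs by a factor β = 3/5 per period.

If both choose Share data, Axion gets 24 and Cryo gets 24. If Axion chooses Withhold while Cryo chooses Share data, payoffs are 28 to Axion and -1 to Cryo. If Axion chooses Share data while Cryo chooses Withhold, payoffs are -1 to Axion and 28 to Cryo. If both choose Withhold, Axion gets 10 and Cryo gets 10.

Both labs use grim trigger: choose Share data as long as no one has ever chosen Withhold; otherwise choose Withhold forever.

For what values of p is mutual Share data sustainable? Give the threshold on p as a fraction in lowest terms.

10/27

With continuation probability p and discount β, the effective per-period discount factor is βp.
Grim-trigger IC: βp ≥ (28−24)/(28−10) = 2/9.
So p ≥ (2/9)/(3/5) = 10/27.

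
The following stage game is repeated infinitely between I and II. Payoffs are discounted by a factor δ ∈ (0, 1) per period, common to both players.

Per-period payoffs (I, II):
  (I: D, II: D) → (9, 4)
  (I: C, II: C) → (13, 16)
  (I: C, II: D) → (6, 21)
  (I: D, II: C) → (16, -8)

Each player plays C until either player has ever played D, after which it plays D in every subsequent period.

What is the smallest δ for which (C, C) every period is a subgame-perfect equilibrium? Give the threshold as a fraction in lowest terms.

3/7

For I: deviation gain 16−13 = 3, per-period punishment loss 13−9 = 4. IC gives δ ≥ 3/7.
For II: gain 5, loss 12 per period, so δ ≥ 5/17.
The tighter constraint is I's, so cooperation needs δ ≥ 3/7.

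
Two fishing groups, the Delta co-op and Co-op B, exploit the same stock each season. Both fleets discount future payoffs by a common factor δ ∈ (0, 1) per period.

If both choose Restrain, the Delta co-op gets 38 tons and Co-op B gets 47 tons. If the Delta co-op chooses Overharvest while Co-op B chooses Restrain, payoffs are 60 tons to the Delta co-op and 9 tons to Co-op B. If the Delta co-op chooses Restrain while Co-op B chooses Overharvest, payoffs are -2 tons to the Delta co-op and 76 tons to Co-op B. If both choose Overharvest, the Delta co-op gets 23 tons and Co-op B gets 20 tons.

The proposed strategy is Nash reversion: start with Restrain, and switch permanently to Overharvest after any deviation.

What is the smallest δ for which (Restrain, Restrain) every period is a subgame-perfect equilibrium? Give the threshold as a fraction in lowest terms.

the Delta co-op: cooperation gives 38 each period; deviation gives 60 once then 23 forever.
  38/(1−δ) ≥ 60 + 23δ/(1−δ) ⇒ δ ≥ 22/37.
Co-op B: cooperation gives 47 each period; deviation gives 76 once then 20 forever.
  δ ≥ 29/56.
Both must hold, so the binding constraint is the Delta co-op's: δ ≥ 22/37.

22/37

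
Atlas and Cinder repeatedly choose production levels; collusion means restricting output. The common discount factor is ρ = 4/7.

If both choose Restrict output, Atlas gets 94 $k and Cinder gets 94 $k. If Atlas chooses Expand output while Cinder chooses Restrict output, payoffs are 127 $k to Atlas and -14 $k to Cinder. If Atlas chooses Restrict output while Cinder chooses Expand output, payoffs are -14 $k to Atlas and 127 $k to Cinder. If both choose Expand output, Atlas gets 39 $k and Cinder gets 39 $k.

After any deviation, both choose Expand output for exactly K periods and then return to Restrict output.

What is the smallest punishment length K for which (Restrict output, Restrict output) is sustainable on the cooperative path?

2

IC: ρ(1−ρ^K)/(1−ρ) ≥ (127−94)/(94−39) = 3/5.
With ρ = 4/7: need 1 − ρ^K ≥ 3/5·(1−4/7)/(4/7), i.e. ρ^K ≤ 0.5500.
Since (4/7)^1 = 0.5714 and (4/7)^2 = 0.3265, the smallest such K is 2.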